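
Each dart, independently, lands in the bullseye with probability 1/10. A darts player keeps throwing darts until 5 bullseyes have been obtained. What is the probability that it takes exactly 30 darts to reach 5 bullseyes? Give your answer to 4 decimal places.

Y = trial on which the fifth success occurs; negative binomial, r=5, p=0.10.
P(Y=30) = C(29,4) · p^5 · (1−p)^25
= 23751 · 1e-05 · 0.07179 = 0.017051

0.0171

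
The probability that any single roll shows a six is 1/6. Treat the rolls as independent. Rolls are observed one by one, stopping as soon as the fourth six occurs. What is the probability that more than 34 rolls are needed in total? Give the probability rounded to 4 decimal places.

0.1587

Needing more than 34 rolls ⇔ fewer than 4 successes in the first 34. With X ~ Binomial(34, 0.166667), P(Y > 34) = P(X ≤ 3).
  k=0: C(34,0)·0.166667^0·0.833333^34 = 0.002032
  k=1: C(34,1)·0.166667^1·0.833333^33 = 0.013815
  k=2: C(34,2)·0.166667^2·0.833333^32 = 0.045589
  k=3: C(34,3)·0.166667^3·0.833333^31 = 0.097257
P(X ≤ 3) = 0.158692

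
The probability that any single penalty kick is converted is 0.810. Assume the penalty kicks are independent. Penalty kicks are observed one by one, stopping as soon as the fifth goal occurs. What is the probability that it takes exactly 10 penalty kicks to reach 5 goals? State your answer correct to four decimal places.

Y = trial on which the fifth success occurs; negative binomial, r=5, p=0.81.
P(Y=10) = C(9,4) · p^5 · (1−p)^5
= 126 · 0.34868 · 0.00024761 = 0.010878

0.0109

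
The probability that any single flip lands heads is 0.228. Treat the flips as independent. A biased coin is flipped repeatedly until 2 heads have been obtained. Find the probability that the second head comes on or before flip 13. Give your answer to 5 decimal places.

Finishing within 13 flips ⇔ at least 2 successes in the first 13. With X ~ Binomial(13, 0.228), P(Y ≤ 13) = 1 − P(X ≤ 1).
  k=0: C(13,0)·0.228^0·0.772^13 = 0.0345959
  k=1: C(13,1)·0.228^1·0.772^12 = 0.1328268
1 − 0.1674228 = 0.8325772

0.83258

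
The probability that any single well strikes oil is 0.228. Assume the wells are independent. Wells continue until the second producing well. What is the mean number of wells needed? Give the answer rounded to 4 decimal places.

8.7719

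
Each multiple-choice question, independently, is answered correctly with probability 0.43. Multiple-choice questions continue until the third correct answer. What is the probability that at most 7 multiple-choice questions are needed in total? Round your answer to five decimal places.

0.64359

Finishing within 7 multiple-choice questions ⇔ at least 3 successes in the first 7. With X ~ Binomial(7, 0.43), P(Y ≤ 7) = 1 − P(X ≤ 2).
  k=0: C(7,0)·0.43^0·0.57^7 = 0.0195490
  k=1: C(7,1)·0.43^1·0.57^6 = 0.1032323
  k=2: C(7,2)·0.43^2·0.57^5 = 0.2336310
1 − 0.3564123 = 0.6435877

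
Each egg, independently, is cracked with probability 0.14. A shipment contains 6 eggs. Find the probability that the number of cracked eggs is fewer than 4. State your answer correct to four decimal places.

X ~ Binomial(6, 0.14); P(X ≤ 3) = Σ C(6,k) p^k (1−p)^(6−k) over k:
  k=0: C(6,0)·0.14^0·0.86^6 = 0.404567
  k=1: C(6,1)·0.14^1·0.86^5 = 0.395159
  k=2: C(6,2)·0.14^2·0.86^4 = 0.160820
  k=3: C(6,3)·0.14^3·0.86^3 = 0.034907
Total = 0.995453

0.9955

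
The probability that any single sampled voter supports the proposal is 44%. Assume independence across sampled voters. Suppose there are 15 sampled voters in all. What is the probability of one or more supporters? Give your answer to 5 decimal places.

0.99983

P(at least one) = 1 − P(none) = 1 − (1 − 0.44)^15
= 1 − 0.0001670 = 0.9998330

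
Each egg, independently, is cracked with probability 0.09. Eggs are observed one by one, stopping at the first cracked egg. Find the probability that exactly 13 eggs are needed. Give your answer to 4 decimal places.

0.0290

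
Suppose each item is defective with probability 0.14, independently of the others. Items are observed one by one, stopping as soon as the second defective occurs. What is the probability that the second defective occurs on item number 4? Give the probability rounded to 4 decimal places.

Y = trial on which the second success occurs; negative binomial, r=2, p=0.14.
P(Y=4) = C(3,1) · p^2 · (1−p)^2
= 3 · 0.0196 · 0.7396 = 0.043488

0.0435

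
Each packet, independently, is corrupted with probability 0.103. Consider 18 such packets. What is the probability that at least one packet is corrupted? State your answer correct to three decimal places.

P(at least one) = 1 − P(none) = 1 − (1 − 0.103)^18
= 1 − 0.14134 = 0.85866

0.859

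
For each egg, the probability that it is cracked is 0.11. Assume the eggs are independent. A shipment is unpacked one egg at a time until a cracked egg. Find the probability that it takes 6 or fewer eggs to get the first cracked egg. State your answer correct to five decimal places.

0.50302

Y = number of eggs to the first success; geometric, p = 0.11.
P(Y ≤ 6) = 1 − (1−p)^6 = 1 − 0.4969813 = 0.5030187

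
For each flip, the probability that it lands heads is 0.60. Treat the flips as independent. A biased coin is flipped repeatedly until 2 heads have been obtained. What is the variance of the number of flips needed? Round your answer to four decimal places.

Y = total flips until the second success; negative binomial with r=2, p=0.60.
Var(Y) = r(1−p)/p² = 2·0.40 / 0.60² = 2.222222

2.2222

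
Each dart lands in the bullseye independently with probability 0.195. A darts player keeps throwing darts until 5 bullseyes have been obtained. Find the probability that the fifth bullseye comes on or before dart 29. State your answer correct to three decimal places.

0.693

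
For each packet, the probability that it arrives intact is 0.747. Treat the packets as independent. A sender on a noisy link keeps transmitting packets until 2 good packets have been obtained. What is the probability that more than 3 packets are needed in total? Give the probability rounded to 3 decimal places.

0.160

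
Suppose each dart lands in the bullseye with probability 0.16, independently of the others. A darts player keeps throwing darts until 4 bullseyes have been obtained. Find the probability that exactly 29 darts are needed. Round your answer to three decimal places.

0.027

Y = trial on which the fourth success occurs; negative binomial, r=4, p=0.16.
P(Y=29) = C(28,3) · p^4 · (1−p)^25
= 3276 · 0.00065536 · 0.012793 = 0.02747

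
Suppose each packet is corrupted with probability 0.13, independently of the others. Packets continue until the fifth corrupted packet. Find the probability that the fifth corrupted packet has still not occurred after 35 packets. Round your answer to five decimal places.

0.51545

Needing more than 35 packets ⇔ fewer than 5 successes in the first 35. With X ~ Binomial(35, 0.13), P(Y > 35) = P(X ≤ 4).
  k=0: C(35,0)·0.13^0·0.87^35 = 0.0076414
  k=1: C(35,1)·0.13^1·0.87^34 = 0.0399637
  k=2: C(35,2)·0.13^2·0.87^33 = 0.1015171
  k=3: C(35,3)·0.13^3·0.87^32 = 0.1668614
  k=4: C(35,4)·0.13^4·0.87^31 = 0.1994665
P(X ≤ 4) = 0.5154500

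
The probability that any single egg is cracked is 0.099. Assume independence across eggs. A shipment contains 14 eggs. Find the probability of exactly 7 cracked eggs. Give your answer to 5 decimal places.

X ~ Binomial(n=14, p=0.099).
P(X=7) = C(14,7) · p^7 · (1−p)^7
= 3432 · 9.3207e-08 · 0.48203 = 0.0001542

0.00015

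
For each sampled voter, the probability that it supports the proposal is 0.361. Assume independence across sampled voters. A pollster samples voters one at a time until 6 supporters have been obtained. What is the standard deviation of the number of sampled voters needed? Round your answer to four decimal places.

5.4240

Y = total sampled voters until the sixth success; negative binomial with r=6, p=0.361.
SD(Y) = √[r(1−p)/p²] = √(29.419664) = 5.423990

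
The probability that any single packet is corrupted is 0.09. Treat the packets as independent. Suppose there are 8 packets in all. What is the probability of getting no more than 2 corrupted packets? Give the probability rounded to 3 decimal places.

X ~ Binomial(8, 0.09); P(X ≤ 2) = Σ C(8,k) p^k (1−p)^(8−k) over k:
  k=0: C(8,0)·0.09^0·0.91^8 = 0.47025
  k=1: C(8,1)·0.09^1·0.91^7 = 0.37207
  k=2: C(8,2)·0.09^2·0.91^6 = 0.12879
Total = 0.97111

0.971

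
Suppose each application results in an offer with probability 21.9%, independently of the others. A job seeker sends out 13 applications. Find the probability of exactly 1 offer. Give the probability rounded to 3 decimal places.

0.147

X ~ Binomial(n=13, p=0.219).
P(X=1) = C(13,1) · p^1 · (1−p)^12
= 13 · 0.219 · 0.051501 = 0.14662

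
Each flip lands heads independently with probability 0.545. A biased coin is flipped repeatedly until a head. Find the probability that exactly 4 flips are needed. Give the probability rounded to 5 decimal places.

Geometric (trials to first success), p = 0.545.
P(Y = 4) = (1−p)^3 · p = 0.094196 · 0.545 = 0.0513370

0.05134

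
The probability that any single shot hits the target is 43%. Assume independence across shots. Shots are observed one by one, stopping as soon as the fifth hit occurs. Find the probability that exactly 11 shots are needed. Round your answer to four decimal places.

Y = trial on which the fifth success occurs; negative binomial, r=5, p=0.43.
P(Y=11) = C(10,4) · p^5 · (1−p)^6
= 210 · 0.014701 · 0.034296 = 0.105879

0.1059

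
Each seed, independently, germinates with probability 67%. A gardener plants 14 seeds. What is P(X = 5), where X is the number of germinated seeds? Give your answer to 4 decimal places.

0.0125

X ~ Binomial(n=14, p=0.67).
P(X=5) = C(14,5) · p^5 · (1−p)^9
= 2002 · 0.13501 · 4.6411e-05 = 0.012545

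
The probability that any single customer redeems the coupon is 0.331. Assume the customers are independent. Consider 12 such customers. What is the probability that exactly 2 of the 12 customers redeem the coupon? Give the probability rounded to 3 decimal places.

0.130

X ~ Binomial(n=12, p=0.331).
P(X=2) = C(12,2) · p^2 · (1−p)^10
= 66 · 0.10956 · 0.017958 = 0.12986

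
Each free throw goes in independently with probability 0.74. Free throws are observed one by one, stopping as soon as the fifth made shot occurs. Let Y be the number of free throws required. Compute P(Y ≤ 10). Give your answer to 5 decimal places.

0.97609

Finishing within 10 free throws ⇔ at least 5 successes in the first 10. With X ~ Binomial(10, 0.74), P(Y ≤ 10) = 1 − P(X ≤ 4).
  k=0: C(10,0)·0.74^0·0.26^10 = 0.0000014
  k=1: C(10,1)·0.74^1·0.26^9 = 0.0000402
  k=2: C(10,2)·0.74^2·0.26^8 = 0.0005146
  k=3: C(10,3)·0.74^3·0.26^7 = 0.0039056
  k=4: C(10,4)·0.74^4·0.26^6 = 0.0194530
1 − 0.0239148 = 0.9760852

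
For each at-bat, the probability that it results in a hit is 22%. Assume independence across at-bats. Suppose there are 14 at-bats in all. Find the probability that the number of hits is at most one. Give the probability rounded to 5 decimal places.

0.15269

X ~ Binomial(14, 0.22); P(X ≤ 1) = Σ C(14,k) p^k (1−p)^(14−k) over k:
  k=0: C(14,0)·0.22^0·0.78^14 = 0.0308549
  k=1: C(14,1)·0.22^1·0.78^13 = 0.1218374
Total = 0.1526923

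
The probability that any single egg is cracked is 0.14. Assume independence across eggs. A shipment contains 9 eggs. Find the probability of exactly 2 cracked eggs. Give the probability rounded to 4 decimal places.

X ~ Binomial(n=9, p=0.14).
P(X=2) = C(9,2) · p^2 · (1−p)^7
= 36 · 0.0196 · 0.34793 = 0.245498

0.2455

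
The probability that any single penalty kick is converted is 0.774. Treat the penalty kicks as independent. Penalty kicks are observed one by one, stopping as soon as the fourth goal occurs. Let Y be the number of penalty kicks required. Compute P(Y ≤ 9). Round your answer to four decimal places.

0.9941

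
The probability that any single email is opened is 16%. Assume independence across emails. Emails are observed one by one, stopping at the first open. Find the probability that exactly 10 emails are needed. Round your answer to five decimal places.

Geometric (trials to first success), p = 0.16.
P(Y = 10) = (1−p)^9 · p = 0.20822 · 0.16 = 0.0333145

0.03331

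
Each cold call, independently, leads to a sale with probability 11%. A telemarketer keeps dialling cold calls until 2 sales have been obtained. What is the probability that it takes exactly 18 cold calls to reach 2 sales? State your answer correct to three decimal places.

0.032

Y = trial on which the second success occurs; negative binomial, r=2, p=0.11.
P(Y=18) = C(17,1) · p^2 · (1−p)^16
= 17 · 0.0121 · 0.15497 = 0.03188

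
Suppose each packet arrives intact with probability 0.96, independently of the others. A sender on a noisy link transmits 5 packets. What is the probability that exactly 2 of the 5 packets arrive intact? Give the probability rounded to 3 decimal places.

0.001

X ~ Binomial(n=5, p=0.96).
P(X=2) = C(5,2) · p^2 · (1−p)^3
= 10 · 0.9216 · 6.4e-05 = 0.00059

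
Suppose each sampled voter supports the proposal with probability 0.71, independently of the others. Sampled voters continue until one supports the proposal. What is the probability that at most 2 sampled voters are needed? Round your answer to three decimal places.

0.916

Y = number of sampled voters to the first success; geometric, p = 0.71.
P(Y ≤ 2) = 1 − (1−p)^2 = 1 − 0.08410 = 0.91590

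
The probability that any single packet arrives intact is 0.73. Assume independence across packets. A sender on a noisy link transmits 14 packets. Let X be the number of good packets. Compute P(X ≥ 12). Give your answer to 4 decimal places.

X ~ Binomial(14, 0.73); P(X ≥ 12) = Σ C(14,k) p^k (1−p)^(14−k) over k:
  k=12: C(14,12)·0.73^12·0.27^2 = 0.151930
  k=13: C(14,13)·0.73^13·0.27^1 = 0.063196
  k=14: C(14,14)·0.73^14·0.27^0 = 0.012205
Total = 0.227330

0.2273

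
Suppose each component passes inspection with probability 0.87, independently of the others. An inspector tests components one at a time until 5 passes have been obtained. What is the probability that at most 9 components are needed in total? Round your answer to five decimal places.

Finishing within 9 components ⇔ at least 5 successes in the first 9. With X ~ Binomial(9, 0.87), P(Y ≤ 9) = 1 − P(X ≤ 4).
  k=0: C(9,0)·0.87^0·0.13^9 = 0.0000000
  k=1: C(9,1)·0.87^1·0.13^8 = 0.0000006
  k=2: C(9,2)·0.87^2·0.13^7 = 0.0000171
  k=3: C(9,3)·0.87^3·0.13^6 = 0.0002670
  k=4: C(9,4)·0.87^4·0.13^5 = 0.0026802
1 − 0.0029649 = 0.9970351

0.99704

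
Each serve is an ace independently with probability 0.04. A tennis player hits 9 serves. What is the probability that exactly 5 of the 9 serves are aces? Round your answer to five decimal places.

0.00001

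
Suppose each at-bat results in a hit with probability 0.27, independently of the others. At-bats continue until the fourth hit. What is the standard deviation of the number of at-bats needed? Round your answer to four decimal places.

Y = total at-bats until the fourth success; negative binomial with r=4, p=0.27.
SD(Y) = √[r(1−p)/p²] = √(40.054870) = 6.328892

6.3289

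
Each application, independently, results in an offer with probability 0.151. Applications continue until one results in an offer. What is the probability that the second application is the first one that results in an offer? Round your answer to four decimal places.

Geometric (trials to first success), p = 0.151.
P(Y = 2) = (1−p)^1 · p = 0.849 · 0.151 = 0.128199

0.1282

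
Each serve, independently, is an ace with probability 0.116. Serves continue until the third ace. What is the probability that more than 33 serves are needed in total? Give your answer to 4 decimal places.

0.2466

Needing more than 33 serves ⇔ fewer than 3 successes in the first 33. With X ~ Binomial(33, 0.116), P(Y > 33) = P(X ≤ 2).
  k=0: C(33,0)·0.116^0·0.884^33 = 0.017097
  k=1: C(33,1)·0.116^1·0.884^32 = 0.074036
  k=2: C(33,2)·0.116^2·0.884^31 = 0.155443
P(X ≤ 2) = 0.246576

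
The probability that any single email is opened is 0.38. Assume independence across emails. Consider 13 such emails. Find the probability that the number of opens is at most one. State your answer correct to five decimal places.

0.01794

X ~ Binomial(13, 0.38); P(X ≤ 1) = Σ C(13,k) p^k (1−p)^(13−k) over k:
  k=0: C(13,0)·0.38^0·0.62^13 = 0.0020003
  k=1: C(13,1)·0.38^1·0.62^12 = 0.0159378
Total = 0.0179380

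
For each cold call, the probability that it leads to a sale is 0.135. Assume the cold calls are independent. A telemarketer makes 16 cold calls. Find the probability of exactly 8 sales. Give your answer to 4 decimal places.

0.0004

X ~ Binomial(n=16, p=0.135).
P(X=8) = C(16,8) · p^8 · (1−p)^8
= 12870 · 1.1032e-07 · 0.31342 = 0.000445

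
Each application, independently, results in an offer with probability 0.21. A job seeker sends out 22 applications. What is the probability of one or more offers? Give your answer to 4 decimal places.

0.9944

P(at least one) = 1 − P(none) = 1 − (1 − 0.21)^22
= 1 − 0.005595 = 0.994405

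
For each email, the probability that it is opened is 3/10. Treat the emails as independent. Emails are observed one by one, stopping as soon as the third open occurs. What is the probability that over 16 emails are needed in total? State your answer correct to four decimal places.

0.0994

Needing more than 16 emails ⇔ fewer than 3 successes in the first 16. With X ~ Binomial(16, 0.30), P(Y > 16) = P(X ≤ 2).
  k=0: C(16,0)·0.30^0·0.70^16 = 0.003323
  k=1: C(16,1)·0.30^1·0.70^15 = 0.022788
  k=2: C(16,2)·0.30^2·0.70^14 = 0.073248
P(X ≤ 2) = 0.099360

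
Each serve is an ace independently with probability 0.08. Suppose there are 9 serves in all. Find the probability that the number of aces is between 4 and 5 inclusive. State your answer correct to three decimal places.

X ~ Binomial(9, 0.08); P(4 ≤ X ≤ 5) = Σ C(9,k) p^k (1−p)^(9−k) over k:
  k=4: C(9,4)·0.08^4·0.92^5 = 0.00340
  k=5: C(9,5)·0.08^5·0.92^4 = 0.00030
Total = 0.00370

0.004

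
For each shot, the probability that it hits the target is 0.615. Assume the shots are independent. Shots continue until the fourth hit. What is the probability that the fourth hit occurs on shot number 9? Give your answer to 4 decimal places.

0.0678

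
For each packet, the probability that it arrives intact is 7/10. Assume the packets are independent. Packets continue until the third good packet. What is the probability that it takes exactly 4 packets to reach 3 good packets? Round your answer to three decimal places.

0.309

Y = trial on which the third success occurs; negative binomial, r=3, p=0.70.
P(Y=4) = C(3,2) · p^3 · (1−p)^1
= 3 · 0.343 · 0.3 = 0.30870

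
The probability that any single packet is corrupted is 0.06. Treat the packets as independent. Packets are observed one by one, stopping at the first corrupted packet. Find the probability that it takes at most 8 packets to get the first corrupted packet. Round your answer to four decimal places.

0.3904

Y = number of packets to the first success; geometric, p = 0.06.
P(Y ≤ 8) = 1 − (1−p)^8 = 1 − 0.609569 = 0.390431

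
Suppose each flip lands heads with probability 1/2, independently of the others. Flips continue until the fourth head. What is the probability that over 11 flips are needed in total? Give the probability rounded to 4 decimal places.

Needing more than 11 flips ⇔ fewer than 4 successes in the first 11. With X ~ Binomial(11, 0.50), P(Y > 11) = P(X ≤ 3).
  k=0: C(11,0)·0.50^0·0.50^11 = 0.000488
  k=1: C(11,1)·0.50^1·0.50^10 = 0.005371
  k=2: C(11,2)·0.50^2·0.50^9 = 0.026855
  k=3: C(11,3)·0.50^3·0.50^8 = 0.080566
P(X ≤ 3) = 0.113281

0.1133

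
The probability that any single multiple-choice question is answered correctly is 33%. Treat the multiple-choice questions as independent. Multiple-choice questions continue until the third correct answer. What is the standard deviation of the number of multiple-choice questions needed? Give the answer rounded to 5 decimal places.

4.29620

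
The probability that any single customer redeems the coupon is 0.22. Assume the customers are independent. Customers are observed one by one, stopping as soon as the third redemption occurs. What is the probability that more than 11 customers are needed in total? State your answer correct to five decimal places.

Needing more than 11 customers ⇔ fewer than 3 successes in the first 11. With X ~ Binomial(11, 0.22), P(Y > 11) = P(X ≤ 2).
  k=0: C(11,0)·0.22^0·0.78^11 = 0.0650191
  k=1: C(11,1)·0.22^1·0.78^10 = 0.2017258
  k=2: C(11,2)·0.22^2·0.78^9 = 0.2844851
P(X ≤ 2) = 0.5512299

0.55123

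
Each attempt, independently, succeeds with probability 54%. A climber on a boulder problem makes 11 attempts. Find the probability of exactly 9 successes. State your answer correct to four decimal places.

X ~ Binomial(n=11, p=0.54).
P(X=9) = C(11,9) · p^9 · (1−p)^2
= 55 · 0.0039043 · 0.2116 = 0.045438

0.0454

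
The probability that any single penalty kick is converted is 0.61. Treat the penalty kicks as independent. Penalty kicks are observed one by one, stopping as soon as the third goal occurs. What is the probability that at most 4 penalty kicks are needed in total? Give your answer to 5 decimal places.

0.49255

Finishing within 4 penalty kicks ⇔ at least 3 successes in the first 4. With X ~ Binomial(4, 0.61), P(Y ≤ 4) = 1 − P(X ≤ 2).
  k=0: C(4,0)·0.61^0·0.39^4 = 0.0231344
  k=1: C(4,1)·0.61^1·0.39^3 = 0.1447384
  k=2: C(4,2)·0.61^2·0.39^2 = 0.3395785
1 − 0.5074512 = 0.4925488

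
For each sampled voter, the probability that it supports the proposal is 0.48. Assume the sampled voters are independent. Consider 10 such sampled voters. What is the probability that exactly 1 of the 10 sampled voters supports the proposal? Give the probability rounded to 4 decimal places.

X ~ Binomial(n=10, p=0.48).
P(X=1) = C(10,1) · p^1 · (1−p)^9
= 10 · 0.48 · 0.0027799 = 0.013344

0.0133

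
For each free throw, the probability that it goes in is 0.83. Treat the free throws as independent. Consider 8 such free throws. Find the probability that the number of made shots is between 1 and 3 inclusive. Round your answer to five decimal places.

0.00504

X ~ Binomial(8, 0.83); P(1 ≤ X ≤ 3) = Σ C(8,k) p^k (1−p)^(8−k) over k:
  k=1: C(8,1)·0.83^1·0.17^7 = 0.0000272
  k=2: C(8,2)·0.83^2·0.17^6 = 0.0004656
  k=3: C(8,3)·0.83^3·0.17^5 = 0.0045464
Total = 0.0050392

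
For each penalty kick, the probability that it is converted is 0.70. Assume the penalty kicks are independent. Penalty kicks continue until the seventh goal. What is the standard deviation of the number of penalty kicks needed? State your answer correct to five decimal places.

2.07020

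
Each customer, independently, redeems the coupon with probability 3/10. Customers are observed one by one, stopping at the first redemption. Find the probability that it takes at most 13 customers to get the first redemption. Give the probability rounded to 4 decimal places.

Y = number of customers to the first success; geometric, p = 0.30.
P(Y ≤ 13) = 1 − (1−p)^13 = 1 − 0.009689 = 0.990311

0.9903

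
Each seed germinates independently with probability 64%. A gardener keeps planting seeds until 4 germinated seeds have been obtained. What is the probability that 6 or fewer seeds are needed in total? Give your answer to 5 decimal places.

Finishing within 6 seeds ⇔ at least 4 successes in the first 6. With X ~ Binomial(6, 0.64), P(Y ≤ 6) = 1 − P(X ≤ 3).
  k=0: C(6,0)·0.64^0·0.36^6 = 0.0021768
  k=1: C(6,1)·0.64^1·0.36^5 = 0.0232190
  k=2: C(6,2)·0.64^2·0.36^4 = 0.1031956
  k=3: C(6,3)·0.64^3·0.36^3 = 0.2446118
1 − 0.3732032 = 0.6267968

0.62680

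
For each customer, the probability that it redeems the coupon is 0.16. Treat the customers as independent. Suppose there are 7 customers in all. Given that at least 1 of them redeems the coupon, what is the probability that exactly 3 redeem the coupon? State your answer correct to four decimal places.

0.1013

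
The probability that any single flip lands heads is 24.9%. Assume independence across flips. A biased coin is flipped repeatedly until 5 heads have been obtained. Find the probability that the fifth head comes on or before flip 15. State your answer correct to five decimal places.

Finishing within 15 flips ⇔ at least 5 successes in the first 15. With X ~ Binomial(15, 0.249), P(Y ≤ 15) = 1 − P(X ≤ 4).
  k=0: C(15,0)·0.249^0·0.751^15 = 0.0136332
  k=1: C(15,1)·0.249^1·0.751^14 = 0.0678031
  k=2: C(15,2)·0.249^2·0.751^13 = 0.1573646
  k=3: C(15,3)·0.249^3·0.751^12 = 0.2260938
  k=4: C(15,4)·0.249^4·0.751^11 = 0.2248896
1 − 0.6897844 = 0.3102156

0.31022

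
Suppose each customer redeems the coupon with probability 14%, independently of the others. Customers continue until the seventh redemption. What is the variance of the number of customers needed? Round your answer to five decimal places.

307.14286

Y = total customers until the seventh success; negative binomial with r=7, p=0.14.
Var(Y) = r(1−p)/p² = 7·0.86 / 0.14² = 307.1428571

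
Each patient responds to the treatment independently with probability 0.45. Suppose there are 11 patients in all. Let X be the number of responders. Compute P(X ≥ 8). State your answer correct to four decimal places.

X ~ Binomial(11, 0.45); P(X ≥ 8) = Σ C(11,k) p^k (1−p)^(11−k) over k:
  k=8: C(11,8)·0.45^8·0.55^3 = 0.046161
  k=9: C(11,9)·0.45^9·0.55^2 = 0.012589
  k=10: C(11,10)·0.45^10·0.55^1 = 0.002060
  k=11: C(11,11)·0.45^11·0.55^0 = 0.000153
Total = 0.060963

0.0610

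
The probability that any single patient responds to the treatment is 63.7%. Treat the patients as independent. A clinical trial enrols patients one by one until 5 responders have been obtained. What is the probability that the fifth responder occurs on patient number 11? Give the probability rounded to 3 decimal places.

0.050

Y = trial on which the fifth success occurs; negative binomial, r=5, p=0.637.
P(Y=11) = C(10,4) · p^5 · (1−p)^6
= 210 · 0.10488 · 0.0022879 = 0.05039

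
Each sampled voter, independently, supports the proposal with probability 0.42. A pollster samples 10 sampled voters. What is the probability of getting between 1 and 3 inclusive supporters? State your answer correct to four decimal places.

0.3292

X ~ Binomial(10, 0.42); P(1 ≤ X ≤ 3) = Σ C(10,k) p^k (1−p)^(10−k) over k:
  k=1: C(10,1)·0.42^1·0.58^9 = 0.031196
  k=2: C(10,2)·0.42^2·0.58^8 = 0.101656
  k=3: C(10,3)·0.42^3·0.58^7 = 0.196302
Total = 0.329155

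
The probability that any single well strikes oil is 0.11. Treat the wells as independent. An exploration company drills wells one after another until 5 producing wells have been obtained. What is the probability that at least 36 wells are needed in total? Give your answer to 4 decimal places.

0.6601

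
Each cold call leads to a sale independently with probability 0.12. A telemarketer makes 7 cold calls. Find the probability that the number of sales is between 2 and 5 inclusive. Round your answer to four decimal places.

X ~ Binomial(7, 0.12); P(2 ≤ X ≤ 5) = Σ C(7,k) p^k (1−p)^(7−k) over k:
  k=2: C(7,2)·0.12^2·0.88^5 = 0.159586
  k=3: C(7,3)·0.12^3·0.88^4 = 0.036270
  k=4: C(7,4)·0.12^4·0.88^3 = 0.004946
  k=5: C(7,5)·0.12^5·0.88^2 = 0.000405
Total = 0.201206

0.2012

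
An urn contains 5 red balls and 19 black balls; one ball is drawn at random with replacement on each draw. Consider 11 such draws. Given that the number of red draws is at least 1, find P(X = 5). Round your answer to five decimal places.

X ~ Binomial(11, 0.208333). Want P(X=5 | X≥1) = P(X=5) / P(X≥1).
P(X=5) = C(11,5)·0.208333^5·0.791667^6 = 0.0446365
P(X≥1) = 1 − 0.0765537 = 0.9234463
Ratio = 0.0446365 / 0.9234463 = 0.0483368

0.04834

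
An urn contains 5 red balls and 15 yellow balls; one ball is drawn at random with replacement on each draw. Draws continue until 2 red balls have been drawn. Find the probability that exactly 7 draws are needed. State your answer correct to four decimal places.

0.0890

Y = trial on which the second success occurs; negative binomial, r=2, p=0.25.
P(Y=7) = C(6,1) · p^2 · (1−p)^5
= 6 · 0.0625 · 0.2373 = 0.088989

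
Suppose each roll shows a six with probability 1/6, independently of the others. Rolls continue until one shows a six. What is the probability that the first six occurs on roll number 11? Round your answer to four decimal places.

Geometric (trials to first success), p = 0.166667.
P(Y = 11) = (1−p)^10 · p = 0.16151 · 0.166667 = 0.026918

0.0269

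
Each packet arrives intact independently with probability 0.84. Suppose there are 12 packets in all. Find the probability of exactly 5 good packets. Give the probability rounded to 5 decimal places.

0.00089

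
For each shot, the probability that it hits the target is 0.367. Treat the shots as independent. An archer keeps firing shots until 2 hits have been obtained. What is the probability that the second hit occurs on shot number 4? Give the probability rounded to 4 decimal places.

0.1619

Y = trial on which the second success occurs; negative binomial, r=2, p=0.367.
P(Y=4) = C(3,1) · p^2 · (1−p)^2
= 3 · 0.13469 · 0.40069 = 0.161905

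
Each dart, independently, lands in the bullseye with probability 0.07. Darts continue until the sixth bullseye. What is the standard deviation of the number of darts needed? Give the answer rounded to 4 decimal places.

Y = total darts until the sixth success; negative binomial with r=6, p=0.07.
SD(Y) = √[r(1−p)/p²] = √(1138.775510) = 33.745748

33.7457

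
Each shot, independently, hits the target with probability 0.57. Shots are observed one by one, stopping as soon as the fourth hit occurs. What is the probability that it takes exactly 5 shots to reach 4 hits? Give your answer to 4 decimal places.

0.1816

Y = trial on which the fourth success occurs; negative binomial, r=4, p=0.57.
P(Y=5) = C(4,3) · p^4 · (1−p)^1
= 4 · 0.10556 · 0.43 = 0.181563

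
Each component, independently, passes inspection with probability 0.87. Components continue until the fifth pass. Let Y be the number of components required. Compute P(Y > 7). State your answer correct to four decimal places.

Needing more than 7 components ⇔ fewer than 5 successes in the first 7. With X ~ Binomial(7, 0.87), P(Y > 7) = P(X ≤ 4).
  k=0: C(7,0)·0.87^0·0.13^7 = 0.000001
  k=1: C(7,1)·0.87^1·0.13^6 = 0.000029
  k=2: C(7,2)·0.87^2·0.13^5 = 0.000590
  k=3: C(7,3)·0.87^3·0.13^4 = 0.006583
  k=4: C(7,4)·0.87^4·0.13^3 = 0.044053
P(X ≤ 4) = 0.051256

0.0513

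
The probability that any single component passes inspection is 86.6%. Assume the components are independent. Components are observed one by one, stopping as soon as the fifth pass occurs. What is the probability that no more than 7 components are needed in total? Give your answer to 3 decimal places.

Finishing within 7 components ⇔ at least 5 successes in the first 7. With X ~ Binomial(7, 0.866), P(Y ≤ 7) = 1 − P(X ≤ 4).
  k=0: C(7,0)·0.866^0·0.134^7 = 0.00000
  k=1: C(7,1)·0.866^1·0.134^6 = 0.00004
  k=2: C(7,2)·0.866^2·0.134^5 = 0.00068
  k=3: C(7,3)·0.866^3·0.134^4 = 0.00733
  k=4: C(7,4)·0.866^4·0.134^3 = 0.04736
1 − 0.05541 = 0.94459

0.945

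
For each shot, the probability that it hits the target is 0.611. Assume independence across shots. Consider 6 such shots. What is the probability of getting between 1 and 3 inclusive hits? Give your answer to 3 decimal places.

X ~ Binomial(6, 0.611); P(1 ≤ X ≤ 3) = Σ C(6,k) p^k (1−p)^(6−k) over k:
  k=1: C(6,1)·0.611^1·0.389^5 = 0.03265
  k=2: C(6,2)·0.611^2·0.389^4 = 0.12822
  k=3: C(6,3)·0.611^3·0.389^3 = 0.26854
Total = 0.42942

0.429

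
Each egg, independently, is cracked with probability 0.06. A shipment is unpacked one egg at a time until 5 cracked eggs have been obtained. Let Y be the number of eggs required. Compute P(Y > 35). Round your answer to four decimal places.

0.9437

Needing more than 35 eggs ⇔ fewer than 5 successes in the first 35. With X ~ Binomial(35, 0.06), P(Y > 35) = P(X ≤ 4).
  k=0: C(35,0)·0.06^0·0.94^35 = 0.114677
  k=1: C(35,1)·0.06^1·0.94^34 = 0.256192
  k=2: C(35,2)·0.06^2·0.94^33 = 0.277996
  k=3: C(35,3)·0.06^3·0.94^32 = 0.195189
  k=4: C(35,4)·0.06^4·0.94^31 = 0.099671
P(X ≤ 4) = 0.943725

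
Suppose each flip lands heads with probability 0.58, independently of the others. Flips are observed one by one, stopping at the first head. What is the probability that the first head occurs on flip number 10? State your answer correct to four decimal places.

Geometric (trials to first success), p = 0.58.
P(Y = 10) = (1−p)^9 · p = 0.00040667 · 0.58 = 0.000236

0.0002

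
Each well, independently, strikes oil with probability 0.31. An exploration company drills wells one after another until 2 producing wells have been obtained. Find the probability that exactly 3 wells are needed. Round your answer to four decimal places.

0.1326

Y = trial on which the second success occurs; negative binomial, r=2, p=0.31.
P(Y=3) = C(2,1) · p^2 · (1−p)^1
= 2 · 0.0961 · 0.69 = 0.132618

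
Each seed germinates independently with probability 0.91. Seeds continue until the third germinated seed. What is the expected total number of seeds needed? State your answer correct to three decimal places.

3.297

Y = total seeds until the third success; negative binomial with r=3, p=0.91.
E[Y] = r / p = 3 / 0.91 = 3.29670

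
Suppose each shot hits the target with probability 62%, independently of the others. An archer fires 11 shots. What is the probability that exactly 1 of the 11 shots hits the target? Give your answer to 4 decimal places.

0.0004

X ~ Binomial(n=11, p=0.62).
P(X=1) = C(11,1) · p^1 · (1−p)^10
= 11 · 0.62 · 6.2782e-05 = 0.000428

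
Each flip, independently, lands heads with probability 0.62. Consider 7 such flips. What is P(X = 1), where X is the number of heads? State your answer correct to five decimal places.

0.01307

X ~ Binomial(n=7, p=0.62).
P(X=1) = C(7,1) · p^1 · (1−p)^6
= 7 · 0.62 · 0.0030109 = 0.0130675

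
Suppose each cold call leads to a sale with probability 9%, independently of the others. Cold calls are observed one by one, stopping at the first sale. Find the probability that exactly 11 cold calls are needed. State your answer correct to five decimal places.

0.03505

Geometric (trials to first success), p = 0.09.
P(Y = 11) = (1−p)^10 · p = 0.38942 · 0.09 = 0.0350475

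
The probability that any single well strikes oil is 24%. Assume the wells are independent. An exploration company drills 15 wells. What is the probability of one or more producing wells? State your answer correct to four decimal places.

P(at least one) = 1 − P(none) = 1 − (1 − 0.24)^15
= 1 − 0.016301 = 0.983699

0.9837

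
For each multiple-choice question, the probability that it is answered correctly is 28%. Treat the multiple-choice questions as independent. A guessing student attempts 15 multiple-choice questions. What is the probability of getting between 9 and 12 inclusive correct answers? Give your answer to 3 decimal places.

X ~ Binomial(15, 0.28); P(9 ≤ X ≤ 12) = Σ C(15,k) p^k (1−p)^(15−k) over k:
  k=9: C(15,9)·0.28^9·0.72^6 = 0.00738
  k=10: C(15,10)·0.28^10·0.72^5 = 0.00172
  k=11: C(15,11)·0.28^11·0.72^4 = 0.00030
  k=12: C(15,12)·0.28^12·0.72^3 = 0.00004
Total = 0.00944

0.009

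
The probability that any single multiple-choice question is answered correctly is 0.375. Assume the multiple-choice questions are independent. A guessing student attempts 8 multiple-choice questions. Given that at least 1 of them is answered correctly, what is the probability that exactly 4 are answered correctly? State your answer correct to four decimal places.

0.2163

X ~ Binomial(8, 0.375). Want P(X=4 | X≥1) = P(X=4) / P(X≥1).
P(X=4) = C(8,4)·0.375^4·0.625^4 = 0.211224
P(X≥1) = 1 − 0.023283 = 0.976717
Ratio = 0.211224 / 0.976717 = 0.216259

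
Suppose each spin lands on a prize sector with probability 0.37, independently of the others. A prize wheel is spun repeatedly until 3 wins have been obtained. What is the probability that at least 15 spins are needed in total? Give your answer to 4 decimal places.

0.0630

Needing more than 14 spins ⇔ fewer than 3 successes in the first 14. With X ~ Binomial(14, 0.37), P(Y > 14) = P(X ≤ 2).
  k=0: C(14,0)·0.37^0·0.63^14 = 0.001552
  k=1: C(14,1)·0.37^1·0.63^13 = 0.012757
  k=2: C(14,2)·0.37^2·0.63^12 = 0.048700
P(X ≤ 2) = 0.063009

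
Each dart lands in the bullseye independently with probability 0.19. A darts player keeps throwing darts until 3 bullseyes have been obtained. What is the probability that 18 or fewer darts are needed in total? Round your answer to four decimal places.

0.6927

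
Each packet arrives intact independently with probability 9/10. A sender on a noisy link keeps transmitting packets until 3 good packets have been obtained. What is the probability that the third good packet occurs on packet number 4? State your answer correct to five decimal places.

0.21870

Y = trial on which the third success occurs; negative binomial, r=3, p=0.90.
P(Y=4) = C(3,2) · p^3 · (1−p)^1
= 3 · 0.729 · 0.1 = 0.2187000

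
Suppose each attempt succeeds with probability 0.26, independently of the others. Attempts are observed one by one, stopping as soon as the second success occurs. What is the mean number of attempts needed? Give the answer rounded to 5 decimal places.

7.69231

Y = total attempts until the second success; negative binomial with r=2, p=0.26.
E[Y] = r / p = 2 / 0.26 = 7.6923077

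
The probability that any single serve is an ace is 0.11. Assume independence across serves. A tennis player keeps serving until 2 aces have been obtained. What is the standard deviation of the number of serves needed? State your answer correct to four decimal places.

12.1288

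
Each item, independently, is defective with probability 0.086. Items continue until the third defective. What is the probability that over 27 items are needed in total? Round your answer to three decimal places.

Needing more than 27 items ⇔ fewer than 3 successes in the first 27. With X ~ Binomial(27, 0.086), P(Y > 27) = P(X ≤ 2).
  k=0: C(27,0)·0.086^0·0.914^27 = 0.08822
  k=1: C(27,1)·0.086^1·0.914^26 = 0.22411
  k=2: C(27,2)·0.086^2·0.914^25 = 0.27413
P(X ≤ 2) = 0.58646

0.586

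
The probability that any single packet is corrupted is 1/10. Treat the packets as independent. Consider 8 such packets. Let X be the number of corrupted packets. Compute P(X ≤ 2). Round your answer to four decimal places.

0.9619

X ~ Binomial(8, 0.10); P(X ≤ 2) = Σ C(8,k) p^k (1−p)^(8−k) over k:
  k=0: C(8,0)·0.10^0·0.90^8 = 0.430467
  k=1: C(8,1)·0.10^1·0.90^7 = 0.382638
  k=2: C(8,2)·0.10^2·0.90^6 = 0.148803
Total = 0.961908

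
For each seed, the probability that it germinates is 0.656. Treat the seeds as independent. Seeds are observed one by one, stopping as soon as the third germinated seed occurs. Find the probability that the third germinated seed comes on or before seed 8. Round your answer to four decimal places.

0.9768

Finishing within 8 seeds ⇔ at least 3 successes in the first 8. With X ~ Binomial(8, 0.656), P(Y ≤ 8) = 1 − P(X ≤ 2).
  k=0: C(8,0)·0.656^0·0.344^8 = 0.000196
  k=1: C(8,1)·0.656^1·0.344^7 = 0.002992
  k=2: C(8,2)·0.656^2·0.344^6 = 0.019967
1 − 0.023155 = 0.976845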